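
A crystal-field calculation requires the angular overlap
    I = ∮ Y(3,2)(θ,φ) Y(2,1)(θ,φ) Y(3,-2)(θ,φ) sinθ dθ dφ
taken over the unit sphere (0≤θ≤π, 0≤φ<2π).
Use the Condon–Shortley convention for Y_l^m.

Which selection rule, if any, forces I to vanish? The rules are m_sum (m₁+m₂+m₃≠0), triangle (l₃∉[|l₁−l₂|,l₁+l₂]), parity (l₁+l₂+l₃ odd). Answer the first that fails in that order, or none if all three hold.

m₁+m₂+m₃ = 2 + 1 − 2 = 1  ✗
triangle: |3−2|=1 ≤ l₃=3 ≤ 3+2=5
parity: l₁+l₂+l₃ = 8 is even

m_sum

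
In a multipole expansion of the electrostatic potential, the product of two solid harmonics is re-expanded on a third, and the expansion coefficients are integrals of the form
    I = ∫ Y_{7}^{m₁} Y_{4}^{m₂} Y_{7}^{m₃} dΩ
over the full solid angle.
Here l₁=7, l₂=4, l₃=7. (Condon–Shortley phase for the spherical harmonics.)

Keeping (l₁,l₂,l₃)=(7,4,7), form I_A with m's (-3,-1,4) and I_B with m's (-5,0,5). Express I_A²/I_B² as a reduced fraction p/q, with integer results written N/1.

41405/68651

l's match ⇒ only the (l;m) 3-j factors differ between A and B.
A: triangle coeff Δ(7,4,7) = 1/58198140; Σ_t [0,3]: t=0:+1/522547200 t=1:−1/8709120 t=2:+1/1935360 t=3:−1/4354560 = 13/74649600; (3j)²=91/11628 [(7 4 7; -3 -1 4)], sign=-1
B: triangle coeff Δ(7,4,7) = 1/58198140; Σ_t [2,4]: t=2:+1/58060800 t=3:−1/13063680 t=4:+1/46448640 = -79/2090188800; (3j)²=68651/5290740 [(7 4 7; -5 0 5)], sign=-1
I_A²/I_B² = (91/11628)/(68651/5290740) = 41405/68651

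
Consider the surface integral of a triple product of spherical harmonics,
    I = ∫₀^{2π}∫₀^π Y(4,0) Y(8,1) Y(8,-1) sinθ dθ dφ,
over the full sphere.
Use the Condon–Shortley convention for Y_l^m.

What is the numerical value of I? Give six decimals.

-0.106214

m-sum 0 ✓  L=20 even ✓  4≤8≤12 ✓
Π(2lᵢ+1) = 9×17×17 = 2601
triangle coeff Δ(4,8,8) = 1/185175900
Σ_t [0,4]: t=0:+1/557383680 t=1:−1/21772800 t=2:+1/8294400 t=3:−1/21772800 t=4:+1/557383680 = 1/30965760
(3j)²=36/4199 [(4 8 8; 0 0 0)], sign=+1
Σ_t [0,4]: t=0:+1/1254113280 t=1:−1/34836480 t=2:+1/9676800 t=3:−1/18662400 t=4:+1/348364800 = 31/1254113280
(3j)²=961/151164 [(4 8 8; 0 1 -1)], sign=-1
⇒ 4πI² = 8649/61009
I = (-1)√(8649/61009/(4π)) = -0.10621383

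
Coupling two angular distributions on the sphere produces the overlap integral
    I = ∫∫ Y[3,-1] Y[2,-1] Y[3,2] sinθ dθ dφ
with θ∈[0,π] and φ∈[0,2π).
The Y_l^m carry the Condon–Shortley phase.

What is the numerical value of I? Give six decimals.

Rules hold: Σm=0, L=8 even, 1≤3≤5.
N = 7·5·7 = 245
Δ = 2!·4!·2!/9! = 1/3780
Racah Σ t=0..2: t=0:+1/24 t=1:−1/4 t=2:+1/24 = -1/6
⇒ 3j(3 2 3; 0 0 0)² = 4/105, sgn +1
Racah Σ t=0..1: t=0:+1/48 t=1:−1/12 = -1/16
⇒ 3j(3 2 3; -1 -1 2)² = 1/28, sgn +1
4πI² = N·(3j₀)²·(3jₘ)² = 1/3
I = +1·√(0.333333/4π) = 0.16286750

0.162868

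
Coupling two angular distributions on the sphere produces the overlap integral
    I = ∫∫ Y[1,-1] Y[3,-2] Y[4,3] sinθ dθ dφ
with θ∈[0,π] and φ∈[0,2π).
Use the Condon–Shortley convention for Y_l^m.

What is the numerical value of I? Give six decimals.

m-sum 0 ✓  L=8 even ✓  2≤4≤4 ✓
Π(2lᵢ+1) = 3×7×9 = 189
triangle coeff Δ(1,3,4) = 1/252
Σ_t [0,0]: t=0:+1/36 = 1/36
(3j)²=4/63 [(1 3 4; 0 0 0)], sign=+1
Σ_t [0,0]: t=0:+1/240 = 1/240
(3j)²=1/12 [(1 3 4; -1 -2 3)], sign=-1
⇒ 4πI² = 1/1
I = (-1)√(1/1/(4π)) = -0.28209479

-0.282095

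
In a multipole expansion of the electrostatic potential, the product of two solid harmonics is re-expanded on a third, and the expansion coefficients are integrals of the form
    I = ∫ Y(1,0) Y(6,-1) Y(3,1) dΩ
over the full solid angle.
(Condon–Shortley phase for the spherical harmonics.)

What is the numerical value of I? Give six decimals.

|1−6|≤3≤1+6 violated ⇒ I = 0

0.000000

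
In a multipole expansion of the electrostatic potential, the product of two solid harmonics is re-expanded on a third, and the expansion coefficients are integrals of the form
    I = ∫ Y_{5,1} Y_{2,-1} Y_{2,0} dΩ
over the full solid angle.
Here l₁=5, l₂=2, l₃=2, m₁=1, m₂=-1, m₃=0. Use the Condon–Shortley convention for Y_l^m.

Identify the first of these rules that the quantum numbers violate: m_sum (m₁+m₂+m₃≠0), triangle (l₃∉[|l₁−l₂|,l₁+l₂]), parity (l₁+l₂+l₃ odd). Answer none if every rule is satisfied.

triangle

m₁+m₂+m₃ = 1 − 1 + 0 = 0  ✓
triangle: |5−2|=3 ≤ l₃=2 ≤ 5+2=7  ✗
parity: l₁+l₂+l₃ = 9 is odd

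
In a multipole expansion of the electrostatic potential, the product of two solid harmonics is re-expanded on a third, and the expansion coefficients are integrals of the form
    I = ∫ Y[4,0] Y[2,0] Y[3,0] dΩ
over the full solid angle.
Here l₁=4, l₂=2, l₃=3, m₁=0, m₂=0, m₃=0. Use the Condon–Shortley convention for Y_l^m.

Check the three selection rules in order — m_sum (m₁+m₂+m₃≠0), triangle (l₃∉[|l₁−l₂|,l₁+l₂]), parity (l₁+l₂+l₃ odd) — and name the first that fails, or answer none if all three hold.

m₁+m₂+m₃ = 0 + 0 + 0 = 0  ✓
triangle: |4−2|=2 ≤ l₃=3 ≤ 4+2=6  ✓
parity: l₁+l₂+l₃ = 9 is odd  ✗

parity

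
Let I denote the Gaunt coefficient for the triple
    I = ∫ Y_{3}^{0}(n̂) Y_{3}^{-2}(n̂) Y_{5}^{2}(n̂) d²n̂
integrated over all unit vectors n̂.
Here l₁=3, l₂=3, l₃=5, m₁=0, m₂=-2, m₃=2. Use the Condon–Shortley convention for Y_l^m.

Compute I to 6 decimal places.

L=11 odd ⇒ parity kills the (l;000) factor ⇒ I = 0

0.000000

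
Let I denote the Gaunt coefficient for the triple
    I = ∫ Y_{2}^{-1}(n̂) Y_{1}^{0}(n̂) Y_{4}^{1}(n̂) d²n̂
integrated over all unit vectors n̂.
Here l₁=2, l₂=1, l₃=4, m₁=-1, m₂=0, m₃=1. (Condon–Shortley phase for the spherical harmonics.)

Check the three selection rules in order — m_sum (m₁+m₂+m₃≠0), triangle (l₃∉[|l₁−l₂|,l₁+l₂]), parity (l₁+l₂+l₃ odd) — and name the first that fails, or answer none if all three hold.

triangle

m₁+m₂+m₃ = -1 + 0 + 1 = 0  ✓
triangle: |2−1|=1 ≤ l₃=4 ≤ 2+1=3  ✗
parity: l₁+l₂+l₃ = 7 is odd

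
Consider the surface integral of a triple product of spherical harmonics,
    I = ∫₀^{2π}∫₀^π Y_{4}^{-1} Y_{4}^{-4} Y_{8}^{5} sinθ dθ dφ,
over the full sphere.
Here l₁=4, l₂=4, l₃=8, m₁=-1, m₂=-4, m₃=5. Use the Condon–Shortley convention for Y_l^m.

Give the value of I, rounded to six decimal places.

-0.120149

Checks pass: Σm=0; 16 even; l₃=8∈[0,8].
(2·4+1)(2·4+1)(2·8+1) = 1377
Δ: 0! 8! 8! / 17! → 1/218790
sum: t=0:+1/331776 = 1/331776
3j²(4 4 8; 0 0 0) = Δ·Π!·Σ² = 490/21879  (sign +1)
sum: t=0:+1/29030400 = 1/29030400
3j²(4 4 8; -1 -4 5) = Δ·Π!·Σ² = 1/170  (sign -1)
combine: 4πI² = 1377·490/21879·1/170 = 441/2431
take √, sign -1: I = -0.12014948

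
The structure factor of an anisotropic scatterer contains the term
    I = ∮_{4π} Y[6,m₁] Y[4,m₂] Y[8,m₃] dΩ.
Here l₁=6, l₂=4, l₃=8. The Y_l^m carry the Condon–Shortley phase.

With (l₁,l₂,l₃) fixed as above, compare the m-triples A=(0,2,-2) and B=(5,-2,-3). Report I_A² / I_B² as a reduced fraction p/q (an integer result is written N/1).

Shared (l₁,l₂,l₃)=(6,4,8): N and (l;000)² cancel in I_A²/I_B².
A: Δ = 2!·10!·6!/19! = 1/23279256; Racah Σ t=0..2: t=0:+1/24883200 t=1:−1/1728000 t=2:+1/1658880 = 1/15552000; ⇒ 3j(6 4 8; 0 2 -2)² = 16/46189, sgn +1
B: Δ = 2!·10!·6!/19! = 1/23279256; Racah Σ t=0..1: t=0:+1/34836480 t=1:−1/435456000 = 23/870912000; ⇒ 3j(6 4 8; 5 -2 -3)² = 5819/705432, sgn -1
I_A²/I_B² = (16/46189)/(5819/705432) = 2688/64009

2688/64009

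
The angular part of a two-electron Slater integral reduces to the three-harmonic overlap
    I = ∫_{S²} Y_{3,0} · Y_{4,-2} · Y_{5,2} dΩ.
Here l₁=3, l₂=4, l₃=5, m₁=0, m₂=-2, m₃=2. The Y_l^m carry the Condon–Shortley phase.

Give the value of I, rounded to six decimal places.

Rules hold: Σm=0, L=12 even, 1≤5≤7.
N = 7·9·11 = 693
Δ = 2!·4!·6!/13! = 1/180180
Racah Σ t=0..2: t=0:+1/576 t=1:−1/144 t=2:+1/576 = -1/288
⇒ 3j(3 4 5; 0 0 0)² = 20/1001, sgn +1
Racah Σ t=0..2: t=0:+1/576 t=1:−1/480 t=2:+1/8640 = -1/4320
⇒ 3j(3 4 5; 0 -2 2)² = 1/2145, sgn +1
4πI² = N·(3j₀)²·(3jₘ)² = 12/1859
I = +1·√(0.00645508/4π) = 0.02266449

0.022664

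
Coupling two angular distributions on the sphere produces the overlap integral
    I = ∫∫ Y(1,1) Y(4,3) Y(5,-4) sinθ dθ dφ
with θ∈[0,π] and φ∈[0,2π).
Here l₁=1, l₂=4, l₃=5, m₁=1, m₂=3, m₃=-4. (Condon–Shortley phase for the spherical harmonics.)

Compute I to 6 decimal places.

0.294638

Checks pass: Σm=0; 10 even; l₃=5∈[3,5].
(2·1+1)(2·4+1)(2·5+1) = 297
Δ: 0! 2! 8! / 11! → 1/495
sum: t=0:+1/576 = 1/576
3j²(1 4 5; 0 0 0) = Δ·Π!·Σ² = 5/99  (sign -1)
sum: t=0:+1/10080 = 1/10080
3j²(1 4 5; 1 3 -4) = Δ·Π!·Σ² = 4/55  (sign -1)
combine: 4πI² = 297·5/99·4/55 = 12/11
take √, sign +1: I = 0.29463840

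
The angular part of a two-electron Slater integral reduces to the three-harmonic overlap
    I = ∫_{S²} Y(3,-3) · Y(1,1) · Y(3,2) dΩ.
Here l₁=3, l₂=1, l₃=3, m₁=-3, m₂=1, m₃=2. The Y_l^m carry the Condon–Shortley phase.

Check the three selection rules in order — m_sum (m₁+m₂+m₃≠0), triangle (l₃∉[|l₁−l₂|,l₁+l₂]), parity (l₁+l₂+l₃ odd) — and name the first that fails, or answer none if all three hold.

parity

Σmᵢ = 0  ✓
l₃∈[|l₁−l₂|,l₁+l₂]=[2,4], have l₃=3  ✓
Σlᵢ = 7 ⇒ odd  ✗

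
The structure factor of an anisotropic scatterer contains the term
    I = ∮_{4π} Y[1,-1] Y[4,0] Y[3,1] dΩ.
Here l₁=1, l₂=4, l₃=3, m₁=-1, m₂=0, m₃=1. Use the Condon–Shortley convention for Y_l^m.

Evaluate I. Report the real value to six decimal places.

Checks pass: Σm=0; 8 even; l₃=3∈[3,5].
(2·1+1)(2·4+1)(2·3+1) = 189
Δ: 2! 0! 6! / 9! → 1/252
sum: t=1:−1/36 = -1/36
3j²(1 4 3; 0 0 0) = Δ·Π!·Σ² = 4/63  (sign +1)
sum: t=2:+1/96 = 1/96
3j²(1 4 3; -1 0 1) = Δ·Π!·Σ² = 1/42  (sign +1)
combine: 4πI² = 189·4/63·1/42 = 2/7
take √, sign +1: I = 0.15078601

0.150786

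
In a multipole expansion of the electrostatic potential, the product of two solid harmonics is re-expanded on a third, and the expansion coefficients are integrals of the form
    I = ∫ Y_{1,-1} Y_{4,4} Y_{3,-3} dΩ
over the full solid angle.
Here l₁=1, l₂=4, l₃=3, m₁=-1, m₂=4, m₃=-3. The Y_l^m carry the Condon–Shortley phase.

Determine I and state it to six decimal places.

Rules hold: Σm=0, L=8 even, 3≤3≤5.
N = 3·9·7 = 189
Δ = 2!·0!·6!/9! = 1/252
Racah Σ t=1..1: t=1:−1/36 = -1/36
⇒ 3j(1 4 3; 0 0 0)² = 4/63, sgn +1
Racah Σ t=2..2: t=2:+1/1440 = 1/1440
⇒ 3j(1 4 3; -1 4 -3)² = 1/9, sgn +1
4πI² = N·(3j₀)²·(3jₘ)² = 4/3
I = +1·√(1.33333/4π) = 0.32573501

0.325735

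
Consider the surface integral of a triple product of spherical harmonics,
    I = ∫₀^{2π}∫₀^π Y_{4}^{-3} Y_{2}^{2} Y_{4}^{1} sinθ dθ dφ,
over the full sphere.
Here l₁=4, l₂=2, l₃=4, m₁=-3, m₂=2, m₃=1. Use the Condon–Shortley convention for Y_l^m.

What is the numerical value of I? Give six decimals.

m-sum 0 ✓  L=10 even ✓  2≤4≤6 ✓
Π(2lᵢ+1) = 9×5×9 = 405
triangle coeff Δ(4,2,4) = 1/13860
Σ_t [0,2]: t=0:+1/192 t=1:−1/36 t=2:+1/192 = -5/288
(3j)²=20/693 [(4 2 4; 0 0 0)], sign=-1
Σ_t [2,2]: t=2:+1/480 = 1/480
(3j)²=3/110 [(4 2 4; -3 2 1)], sign=-1
⇒ 4πI² = 270/847
I = (+1)√(270/847/(4π)) = 0.15927046

0.159270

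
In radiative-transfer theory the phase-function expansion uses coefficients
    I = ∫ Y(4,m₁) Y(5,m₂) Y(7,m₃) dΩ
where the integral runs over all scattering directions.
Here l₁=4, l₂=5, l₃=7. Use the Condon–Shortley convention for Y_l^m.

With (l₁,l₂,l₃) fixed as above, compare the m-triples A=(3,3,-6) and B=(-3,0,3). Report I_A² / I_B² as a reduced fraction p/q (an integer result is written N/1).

715/686

Same 4,5,7: normalisation and zero-m 3j drop out of the ratio.
A: Δ: 2! 6! 8! / 17! → 1/6126120; sum: t=0:+1/9676800 t=1:−1/3628800 = -1/5806080; 3j²(4 5 7; 3 3 -6) = Δ·Π!·Σ² = 5/408  (sign +1)
B: Δ: 2! 6! 8! / 17! → 1/6126120; sum: t=1:−1/414720 t=2:+1/172800 = 7/2073600; 3j²(4 5 7; -3 0 3) = Δ·Π!·Σ² = 343/29172  (sign +1)
I_A²/I_B² = (5/408)/(343/29172) = 715/686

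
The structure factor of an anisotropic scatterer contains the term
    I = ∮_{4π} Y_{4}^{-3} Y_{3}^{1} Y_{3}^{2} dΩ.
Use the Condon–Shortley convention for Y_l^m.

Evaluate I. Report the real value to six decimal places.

m-sum 0 ✓  L=10 even ✓  1≤3≤7 ✓
Π(2lᵢ+1) = 9×7×7 = 441
triangle coeff Δ(4,3,3) = 1/34650
Σ_t [1,3]: t=1:−1/72 t=2:+1/16 t=3:−1/72 = 5/144
(3j)²=2/77 [(4 3 3; 0 0 0)], sign=-1
Σ_t [3,4]: t=3:−1/144 t=4:+1/288 = -1/288
(3j)²=1/99 [(4 3 3; -3 1 2)], sign=+1
⇒ 4πI² = 14/121
I = (-1)√(14/121/(4π)) = -0.09595473

-0.095955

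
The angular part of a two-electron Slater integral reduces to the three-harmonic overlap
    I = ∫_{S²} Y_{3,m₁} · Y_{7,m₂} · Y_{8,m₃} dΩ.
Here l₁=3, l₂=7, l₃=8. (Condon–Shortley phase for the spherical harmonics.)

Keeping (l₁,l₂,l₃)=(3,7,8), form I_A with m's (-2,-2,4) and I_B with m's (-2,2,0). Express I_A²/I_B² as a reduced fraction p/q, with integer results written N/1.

25/1386

Shared (l₁,l₂,l₃)=(3,7,8): N and (l;000)² cancel in I_A²/I_B².
A: Δ = 2!·4!·12!/19! = 1/5290740; Racah Σ t=1..2: t=1:−1/23224320 t=2:+1/26127360 = -1/209018880; ⇒ 3j(3 7 8; -2 -2 4)² = 275/1058148, sgn -1
B: Δ = 2!·4!·12!/19! = 1/5290740; Racah Σ t=1..2: t=1:−1/23224320 t=2:+1/7257600 = 11/116121600; ⇒ 3j(3 7 8; -2 2 0)² = 121/8398, sgn +1
I_A²/I_B² = (275/1058148)/(121/8398) = 25/1386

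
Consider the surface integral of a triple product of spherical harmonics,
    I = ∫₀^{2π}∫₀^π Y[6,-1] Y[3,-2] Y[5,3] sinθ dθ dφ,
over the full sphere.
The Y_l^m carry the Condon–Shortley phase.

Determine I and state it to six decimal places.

0.166435

Rules hold: Σm=0, L=14 even, 3≤5≤9.
N = 13·7·11 = 1001
Δ = 4!·8!·2!/15! = 1/675675
Racah Σ t=1..3: t=1:−1/8640 t=2:+1/2304 t=3:−1/8640 = 7/34560
⇒ 3j(6 3 5; 0 0 0)² = 7/429, sgn -1
Racah Σ t=0..1: t=0:+1/120960 t=1:−1/17280 = -1/20160
⇒ 3j(6 3 5; -1 -2 3)² = 64/3003, sgn -1
4πI² = N·(3j₀)²·(3jₘ)² = 448/1287
I = +1·√(0.348096/4π) = 0.16643505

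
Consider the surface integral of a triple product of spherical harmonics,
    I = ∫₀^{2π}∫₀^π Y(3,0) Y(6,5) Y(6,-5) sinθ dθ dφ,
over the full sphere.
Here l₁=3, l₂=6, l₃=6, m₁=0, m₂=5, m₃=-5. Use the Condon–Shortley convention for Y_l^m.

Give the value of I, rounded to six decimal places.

0.000000

l₁+l₂+l₃=15 is odd: 3j(l;000)=0 ⇒ I=0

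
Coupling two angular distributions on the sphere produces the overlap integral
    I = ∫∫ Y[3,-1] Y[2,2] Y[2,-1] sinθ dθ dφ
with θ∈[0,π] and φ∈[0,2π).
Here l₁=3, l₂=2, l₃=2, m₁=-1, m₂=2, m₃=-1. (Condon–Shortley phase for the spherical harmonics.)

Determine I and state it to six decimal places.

0.000000

L=7 odd ⇒ parity kills the (l;000) factor ⇒ I = 0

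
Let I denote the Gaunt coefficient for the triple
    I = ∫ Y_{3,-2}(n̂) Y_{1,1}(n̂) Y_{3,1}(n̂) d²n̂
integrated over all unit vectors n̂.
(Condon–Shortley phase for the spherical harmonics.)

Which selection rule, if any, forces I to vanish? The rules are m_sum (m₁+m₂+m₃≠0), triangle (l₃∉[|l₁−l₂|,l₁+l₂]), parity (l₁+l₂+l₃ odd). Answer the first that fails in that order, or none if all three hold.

Σmᵢ = 0  ✓
l₃∈[|l₁−l₂|,l₁+l₂]=[2,4], have l₃=3  ✓
Σlᵢ = 7 ⇒ odd  ✗

parity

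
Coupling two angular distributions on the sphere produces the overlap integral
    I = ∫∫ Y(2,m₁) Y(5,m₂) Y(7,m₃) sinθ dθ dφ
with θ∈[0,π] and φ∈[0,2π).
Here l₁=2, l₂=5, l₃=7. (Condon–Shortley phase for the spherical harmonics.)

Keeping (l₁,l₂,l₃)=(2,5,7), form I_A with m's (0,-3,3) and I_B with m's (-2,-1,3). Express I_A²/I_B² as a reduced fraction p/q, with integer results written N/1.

Shared (l₁,l₂,l₃)=(2,5,7): N and (l;000)² cancel in I_A²/I_B².
A: Δ = 0!·4!·10!/15! = 1/15015; Racah Σ t=0..0: t=0:+1/322560 = 1/322560; ⇒ 3j(2 5 7; 0 -3 3)² = 18/1001, sgn +1
B: Δ = 0!·4!·10!/15! = 1/15015; Racah Σ t=0..0: t=0:+1/414720 = 1/414720; ⇒ 3j(2 5 7; -2 -1 3)² = 2/143, sgn +1
I_A²/I_B² = (18/1001)/(2/143) = 9/7

9/7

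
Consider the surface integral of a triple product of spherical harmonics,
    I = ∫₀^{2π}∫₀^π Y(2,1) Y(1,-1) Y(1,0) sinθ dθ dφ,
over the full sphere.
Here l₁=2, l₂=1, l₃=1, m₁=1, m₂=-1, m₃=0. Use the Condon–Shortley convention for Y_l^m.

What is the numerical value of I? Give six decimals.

Checks pass: Σm=0; 4 even; l₃=1∈[1,3].
(2·2+1)(2·1+1)(2·1+1) = 45
Δ: 2! 2! 0! / 5! → 1/30
sum: t=1:−1/1 = -1/1
3j²(2 1 1; 0 0 0) = Δ·Π!·Σ² = 2/15  (sign +1)
sum: t=0:+1/2 = 1/2
3j²(2 1 1; 1 -1 0) = Δ·Π!·Σ² = 1/10  (sign -1)
combine: 4πI² = 45·2/15·1/10 = 3/5
take √, sign -1: I = -0.21850969

-0.218510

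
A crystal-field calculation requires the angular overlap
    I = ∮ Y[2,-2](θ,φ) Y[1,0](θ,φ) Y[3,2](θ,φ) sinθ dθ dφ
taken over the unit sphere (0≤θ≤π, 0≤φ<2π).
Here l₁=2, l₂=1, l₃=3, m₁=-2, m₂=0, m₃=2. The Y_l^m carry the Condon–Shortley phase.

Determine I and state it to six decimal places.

0.184674

Rules hold: Σm=0, L=6 even, 1≤3≤3.
N = 5·3·7 = 105
Δ = 0!·4!·2!/7! = 1/105
Racah Σ t=0..0: t=0:+1/4 = 1/4
⇒ 3j(2 1 3; 0 0 0)² = 3/35, sgn -1
Racah Σ t=0..0: t=0:+1/24 = 1/24
⇒ 3j(2 1 3; -2 0 2)² = 1/21, sgn -1
4πI² = N·(3j₀)²·(3jₘ)² = 3/7
I = +1·√(0.428571/4π) = 0.18467439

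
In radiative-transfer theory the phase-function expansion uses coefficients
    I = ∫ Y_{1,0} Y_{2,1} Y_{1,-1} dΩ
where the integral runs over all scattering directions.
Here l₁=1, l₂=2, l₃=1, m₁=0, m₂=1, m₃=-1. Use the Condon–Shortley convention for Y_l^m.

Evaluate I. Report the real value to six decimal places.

-0.218510

Checks pass: Σm=0; 4 even; l₃=1∈[1,3].
(2·1+1)(2·2+1)(2·1+1) = 45
Δ: 2! 0! 2! / 5! → 1/30
sum: t=1:−1/1 = -1/1
3j²(1 2 1; 0 0 0) = Δ·Π!·Σ² = 2/15  (sign +1)
sum: t=1:−1/2 = -1/2
3j²(1 2 1; 0 1 -1) = Δ·Π!·Σ² = 1/10  (sign -1)
combine: 4πI² = 45·2/15·1/10 = 3/5
take √, sign -1: I = -0.21850969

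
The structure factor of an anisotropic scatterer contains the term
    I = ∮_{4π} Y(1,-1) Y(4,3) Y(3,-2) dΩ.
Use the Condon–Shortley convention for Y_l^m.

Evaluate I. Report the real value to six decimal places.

m-sum 0 ✓  L=8 even ✓  3≤3≤5 ✓
Π(2lᵢ+1) = 3×9×7 = 189
triangle coeff Δ(1,4,3) = 1/252
Σ_t [1,1]: t=1:−1/36 = -1/36
(3j)²=4/63 [(1 4 3; 0 0 0)], sign=+1
Σ_t [2,2]: t=2:+1/240 = 1/240
(3j)²=1/12 [(1 4 3; -1 3 -2)], sign=-1
⇒ 4πI² = 1/1
I = (-1)√(1/1/(4π)) = -0.28209479

-0.282095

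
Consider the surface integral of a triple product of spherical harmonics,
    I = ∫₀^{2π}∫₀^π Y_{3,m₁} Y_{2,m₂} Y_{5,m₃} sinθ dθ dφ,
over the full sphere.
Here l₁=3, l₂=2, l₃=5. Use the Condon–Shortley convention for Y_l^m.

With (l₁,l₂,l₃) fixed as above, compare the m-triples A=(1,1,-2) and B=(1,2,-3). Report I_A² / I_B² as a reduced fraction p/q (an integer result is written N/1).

3/2

l's match ⇒ only the (l;m) 3-j factors differ between A and B.
A: triangle coeff Δ(3,2,5) = 1/2310; Σ_t [0,0]: t=0:+1/288 = 1/288; (3j)²=1/22 [(3 2 5; 1 1 -2)], sign=-1
B: triangle coeff Δ(3,2,5) = 1/2310; Σ_t [0,0]: t=0:+1/1152 = 1/1152; (3j)²=1/33 [(3 2 5; 1 2 -3)], sign=+1
I_A²/I_B² = (1/22)/(1/33) = 3/2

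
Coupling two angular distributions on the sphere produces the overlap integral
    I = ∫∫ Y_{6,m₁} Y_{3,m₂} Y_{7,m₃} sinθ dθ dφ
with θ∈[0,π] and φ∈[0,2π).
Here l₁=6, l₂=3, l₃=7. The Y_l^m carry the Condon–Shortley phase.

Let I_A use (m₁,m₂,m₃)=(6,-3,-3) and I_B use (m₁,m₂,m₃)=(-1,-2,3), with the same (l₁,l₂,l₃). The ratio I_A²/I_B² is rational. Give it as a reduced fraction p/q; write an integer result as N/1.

Same 6,3,7: normalisation and zero-m 3j drop out of the ratio.
A: Δ: 2! 10! 4! / 17! → 1/2042040; sum: t=0:+1/174182400 = 1/174182400; 3j²(6 3 7; 6 -3 -3) = Δ·Π!·Σ² = 3/6188  (sign +1)
B: Δ: 2! 10! 4! / 17! → 1/2042040; sum: t=0:+1/362880 t=1:−1/414720 = 1/2903040; 3j²(6 3 7; -1 -2 3) = Δ·Π!·Σ² = 25/68068  (sign +1)
I_A²/I_B² = (3/6188)/(25/68068) = 33/25

33/25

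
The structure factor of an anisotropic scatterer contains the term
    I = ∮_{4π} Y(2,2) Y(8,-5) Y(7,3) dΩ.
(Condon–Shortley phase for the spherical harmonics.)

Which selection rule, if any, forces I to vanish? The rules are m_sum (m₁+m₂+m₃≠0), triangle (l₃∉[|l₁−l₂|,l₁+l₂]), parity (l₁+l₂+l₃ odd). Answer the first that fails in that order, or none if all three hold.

azimuthal sum: 2 − 5 + 3 = 0  ✓
6 ≤ 7 ≤ 10 (triangle on l)  ✓
L = 2 + 8 + 7 = 17 (odd)  ✗

parity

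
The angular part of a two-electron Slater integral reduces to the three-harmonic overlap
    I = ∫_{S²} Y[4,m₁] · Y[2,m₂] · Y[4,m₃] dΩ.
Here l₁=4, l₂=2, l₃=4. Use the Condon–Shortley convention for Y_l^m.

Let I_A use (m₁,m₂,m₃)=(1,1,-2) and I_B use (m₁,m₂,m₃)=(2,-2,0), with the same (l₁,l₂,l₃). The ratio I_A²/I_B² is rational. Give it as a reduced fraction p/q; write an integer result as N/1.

Shared (l₁,l₂,l₃)=(4,2,4): N and (l;000)² cancel in I_A²/I_B².
A: Δ = 2!·6!·2!/11! = 1/13860; Racah Σ t=1..2: t=1:−1/96 t=2:+1/240 = -1/160; ⇒ 3j(4 2 4; 1 1 -2)² = 27/1540, sgn -1
B: Δ = 2!·6!·2!/11! = 1/13860; Racah Σ t=0..0: t=0:+1/192 = 1/192; ⇒ 3j(4 2 4; 2 -2 0)² = 3/77, sgn +1
I_A²/I_B² = (27/1540)/(3/77) = 9/20

9/20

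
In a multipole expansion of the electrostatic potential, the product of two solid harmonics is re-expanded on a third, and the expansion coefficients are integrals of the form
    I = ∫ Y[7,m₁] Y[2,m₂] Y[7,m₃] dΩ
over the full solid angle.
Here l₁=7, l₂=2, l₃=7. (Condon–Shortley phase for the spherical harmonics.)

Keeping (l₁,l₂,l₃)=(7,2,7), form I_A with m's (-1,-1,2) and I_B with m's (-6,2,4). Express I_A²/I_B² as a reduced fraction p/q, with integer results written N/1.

27/52

Shared (l₁,l₂,l₃)=(7,2,7): N and (l;000)² cancel in I_A²/I_B².
A: Δ = 2!·12!·2!/17! = 1/185640; Racah Σ t=0..1: t=0:+1/1935360 t=1:−1/1209600 = -1/3225600; ⇒ 3j(7 2 7; -1 -1 2)² = 243/61880, sgn +1
B: Δ = 2!·12!·2!/17! = 1/185640; Racah Σ t=2..2: t=2:+1/159667200 = 1/159667200; ⇒ 3j(7 2 7; -6 2 4)² = 9/1190, sgn -1
I_A²/I_B² = (243/61880)/(9/1190) = 27/52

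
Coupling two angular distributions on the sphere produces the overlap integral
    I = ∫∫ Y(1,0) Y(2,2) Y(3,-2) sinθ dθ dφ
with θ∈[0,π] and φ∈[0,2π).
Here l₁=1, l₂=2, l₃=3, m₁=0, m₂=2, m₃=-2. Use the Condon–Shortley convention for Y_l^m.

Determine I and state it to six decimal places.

m-sum 0 ✓  L=6 even ✓  1≤3≤3 ✓
Π(2lᵢ+1) = 3×5×7 = 105
triangle coeff Δ(1,2,3) = 1/105
Σ_t [0,0]: t=0:+1/4 = 1/4
(3j)²=3/35 [(1 2 3; 0 0 0)], sign=-1
Σ_t [0,0]: t=0:+1/24 = 1/24
(3j)²=1/21 [(1 2 3; 0 2 -2)], sign=-1
⇒ 4πI² = 3/7
I = (+1)√(3/7/(4π)) = 0.18467439

0.184674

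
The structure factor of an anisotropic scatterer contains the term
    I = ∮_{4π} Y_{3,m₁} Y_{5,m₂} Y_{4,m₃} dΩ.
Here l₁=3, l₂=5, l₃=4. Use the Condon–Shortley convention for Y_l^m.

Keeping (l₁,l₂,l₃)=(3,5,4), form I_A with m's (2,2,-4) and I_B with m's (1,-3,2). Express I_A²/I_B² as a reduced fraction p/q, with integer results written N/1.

Shared (l₁,l₂,l₃)=(3,5,4): N and (l;000)² cancel in I_A²/I_B².
A: Δ = 4!·2!·6!/13! = 1/180180; Racah Σ t=1..1: t=1:−1/8640 = -1/8640; ⇒ 3j(3 5 4; 2 2 -4)² = 14/1287, sgn -1
B: Δ = 4!·2!·6!/13! = 1/180180; Racah Σ t=0..2: t=0:+1/2304 t=1:−1/720 t=2:+1/5760 = -1/1280; ⇒ 3j(3 5 4; 1 -3 2)² = 27/1430, sgn -1
I_A²/I_B² = (14/1287)/(27/1430) = 140/243

140/243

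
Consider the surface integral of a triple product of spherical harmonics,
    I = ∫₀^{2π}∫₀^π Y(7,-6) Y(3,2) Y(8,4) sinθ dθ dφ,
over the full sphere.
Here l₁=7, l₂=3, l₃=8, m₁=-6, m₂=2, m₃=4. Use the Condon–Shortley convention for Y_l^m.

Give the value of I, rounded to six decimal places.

-0.105265

Rules hold: Σm=0, L=18 even, 4≤8≤10.
N = 15·7·17 = 1785
Δ = 2!·12!·4!/19! = 1/5290740
Racah Σ t=0..2: t=0:+1/7257600 t=1:−1/2073600 t=2:+1/7257600 = -1/4838400
⇒ 3j(7 3 8; 0 0 0)² = 252/20995, sgn -1
Racah Σ t=1..2: t=1:−1/11496038400 t=2:+1/479001600 = 23/11496038400
⇒ 3j(7 3 8; -6 2 4)² = 529/81396, sgn +1
4πI² = N·(3j₀)²·(3jₘ)² = 11109/79781
I = -1·√(0.139244/4π) = -0.10526471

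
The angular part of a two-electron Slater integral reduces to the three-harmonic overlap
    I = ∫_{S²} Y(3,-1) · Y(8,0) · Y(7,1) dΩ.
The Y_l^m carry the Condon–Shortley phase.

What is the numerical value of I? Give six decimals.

m-sum 0 ✓  L=18 even ✓  5≤7≤11 ✓
Π(2lᵢ+1) = 7×17×15 = 1785
triangle coeff Δ(3,8,7) = 1/5290740
Σ_t [1,3]: t=1:−1/7257600 t=2:+1/2073600 t=3:−1/7257600 = 1/4838400
(3j)²=252/20995 [(3 8 7; 0 0 0)], sign=-1
Σ_t [2,4]: t=2:+1/4147200 t=3:−1/3628800 t=4:+1/46448640 = -1/77414400
(3j)²=3/41990 [(3 8 7; -1 0 1)], sign=-1
⇒ 4πI² = 7938/5185765
I = (+1)√(7938/5185765/(4π)) = 0.01103683

0.011037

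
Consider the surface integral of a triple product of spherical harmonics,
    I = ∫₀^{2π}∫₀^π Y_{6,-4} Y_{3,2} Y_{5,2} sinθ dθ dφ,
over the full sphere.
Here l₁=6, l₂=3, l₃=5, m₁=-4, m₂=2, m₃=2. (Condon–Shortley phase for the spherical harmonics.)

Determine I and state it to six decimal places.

0.088266

Rules hold: Σm=0, L=14 even, 3≤5≤9.
N = 13·7·11 = 1001
Δ = 4!·8!·2!/15! = 1/675675
Racah Σ t=1..3: t=1:−1/8640 t=2:+1/2304 t=3:−1/8640 = 7/34560
⇒ 3j(6 3 5; 0 0 0)² = 7/429, sgn -1
Racah Σ t=3..4: t=3:−1/60480 t=4:+1/34560 = 1/80640
⇒ 3j(6 3 5; -4 2 2)² = 6/1001, sgn -1
4πI² = N·(3j₀)²·(3jₘ)² = 14/143
I = +1·√(0.0979021/4π) = 0.08826552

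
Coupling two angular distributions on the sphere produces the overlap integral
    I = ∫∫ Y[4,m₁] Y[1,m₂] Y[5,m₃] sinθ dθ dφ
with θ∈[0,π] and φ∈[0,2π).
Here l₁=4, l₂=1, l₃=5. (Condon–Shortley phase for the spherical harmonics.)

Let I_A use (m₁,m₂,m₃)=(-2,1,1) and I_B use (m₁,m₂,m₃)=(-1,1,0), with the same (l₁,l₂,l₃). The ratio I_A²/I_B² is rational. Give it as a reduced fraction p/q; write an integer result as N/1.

3/5

Shared (l₁,l₂,l₃)=(4,1,5): N and (l;000)² cancel in I_A²/I_B².
A: Δ = 0!·8!·2!/11! = 1/495; Racah Σ t=0..0: t=0:+1/2880 = 1/2880; ⇒ 3j(4 1 5; -2 1 1)² = 2/165, sgn +1
B: Δ = 0!·8!·2!/11! = 1/495; Racah Σ t=0..0: t=0:+1/1440 = 1/1440; ⇒ 3j(4 1 5; -1 1 0)² = 2/99, sgn -1
I_A²/I_B² = (2/165)/(2/99) = 3/5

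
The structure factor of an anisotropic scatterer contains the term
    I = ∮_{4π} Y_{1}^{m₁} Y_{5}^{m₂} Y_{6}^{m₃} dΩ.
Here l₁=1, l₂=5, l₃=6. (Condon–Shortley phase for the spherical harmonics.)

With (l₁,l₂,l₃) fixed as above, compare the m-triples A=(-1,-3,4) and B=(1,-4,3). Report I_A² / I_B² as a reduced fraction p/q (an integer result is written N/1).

15/1

Same 1,5,6: normalisation and zero-m 3j drop out of the ratio.
A: Δ: 0! 2! 10! / 13! → 1/858; sum: t=0:+1/161280 = 1/161280; 3j²(1 5 6; -1 -3 4) = Δ·Π!·Σ² = 15/286  (sign +1)
B: Δ: 0! 2! 10! / 13! → 1/858; sum: t=0:+1/725760 = 1/725760; 3j²(1 5 6; 1 -4 3) = Δ·Π!·Σ² = 1/286  (sign -1)
I_A²/I_B² = (15/286)/(1/286) = 15/1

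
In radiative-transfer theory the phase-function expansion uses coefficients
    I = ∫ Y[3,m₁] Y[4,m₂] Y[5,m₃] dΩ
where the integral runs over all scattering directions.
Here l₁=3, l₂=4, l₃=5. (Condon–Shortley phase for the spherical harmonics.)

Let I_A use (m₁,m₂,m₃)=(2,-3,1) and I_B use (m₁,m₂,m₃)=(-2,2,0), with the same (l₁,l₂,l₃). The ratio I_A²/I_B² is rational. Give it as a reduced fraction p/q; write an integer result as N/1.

847/960

l's match ⇒ only the (l;m) 3-j factors differ between A and B.
A: triangle coeff Δ(3,4,5) = 1/180180; Σ_t [0,1]: t=0:+1/1440 t=1:−1/17280 = 11/17280; (3j)²=11/468 [(3 4 5; 2 -3 1)], sign=+1
B: triangle coeff Δ(3,4,5) = 1/180180; Σ_t [1,2]: t=1:−1/2880 t=2:+1/576 = 1/720; (3j)²=80/3003 [(3 4 5; -2 2 0)], sign=-1
I_A²/I_B² = (11/468)/(80/3003) = 847/960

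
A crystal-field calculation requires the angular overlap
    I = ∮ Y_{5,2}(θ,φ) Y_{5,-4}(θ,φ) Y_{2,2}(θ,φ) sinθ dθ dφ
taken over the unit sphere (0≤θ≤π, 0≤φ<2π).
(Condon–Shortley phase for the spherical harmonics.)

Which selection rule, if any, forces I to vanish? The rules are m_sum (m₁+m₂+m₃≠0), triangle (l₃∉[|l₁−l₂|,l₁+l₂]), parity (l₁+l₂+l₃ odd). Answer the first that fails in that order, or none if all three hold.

none

azimuthal sum: 2 − 4 + 2 = 0  ✓
0 ≤ 2 ≤ 10 (triangle on l)  ✓
L = 5 + 5 + 2 = 12 (even)  ✓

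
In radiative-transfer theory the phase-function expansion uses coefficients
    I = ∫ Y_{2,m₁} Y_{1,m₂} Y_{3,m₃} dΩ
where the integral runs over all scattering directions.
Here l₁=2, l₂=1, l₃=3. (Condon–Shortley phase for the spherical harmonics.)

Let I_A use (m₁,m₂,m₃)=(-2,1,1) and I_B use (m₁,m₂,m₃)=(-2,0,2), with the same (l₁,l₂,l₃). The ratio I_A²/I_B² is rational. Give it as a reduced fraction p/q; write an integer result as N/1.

l's match ⇒ only the (l;m) 3-j factors differ between A and B.
A: triangle coeff Δ(2,1,3) = 1/105; Σ_t [0,0]: t=0:+1/48 = 1/48; (3j)²=1/105 [(2 1 3; -2 1 1)], sign=+1
B: triangle coeff Δ(2,1,3) = 1/105; Σ_t [0,0]: t=0:+1/24 = 1/24; (3j)²=1/21 [(2 1 3; -2 0 2)], sign=-1
I_A²/I_B² = (1/105)/(1/21) = 1/5

1/5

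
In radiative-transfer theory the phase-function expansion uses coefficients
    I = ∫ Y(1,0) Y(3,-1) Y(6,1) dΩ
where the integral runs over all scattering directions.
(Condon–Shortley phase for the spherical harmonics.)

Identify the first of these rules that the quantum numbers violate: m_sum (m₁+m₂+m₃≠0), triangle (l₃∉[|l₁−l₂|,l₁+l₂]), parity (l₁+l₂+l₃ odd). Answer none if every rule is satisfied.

Σmᵢ = 0  ✓
l₃∈[|l₁−l₂|,l₁+l₂]=[2,4], have l₃=6  ✗
Σlᵢ = 10 ⇒ even

triangle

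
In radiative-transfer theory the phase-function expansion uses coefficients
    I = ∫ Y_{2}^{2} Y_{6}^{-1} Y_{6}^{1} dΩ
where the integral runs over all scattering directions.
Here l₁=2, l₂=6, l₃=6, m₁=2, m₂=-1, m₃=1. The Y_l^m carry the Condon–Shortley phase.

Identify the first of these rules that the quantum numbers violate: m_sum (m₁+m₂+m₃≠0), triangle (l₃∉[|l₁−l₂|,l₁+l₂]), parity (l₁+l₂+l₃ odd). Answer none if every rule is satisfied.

m₁+m₂+m₃ = 2 − 1 + 1 = 2  ✗
triangle: |2−6|=4 ≤ l₃=6 ≤ 2+6=8
parity: l₁+l₂+l₃ = 14 is even

m_sum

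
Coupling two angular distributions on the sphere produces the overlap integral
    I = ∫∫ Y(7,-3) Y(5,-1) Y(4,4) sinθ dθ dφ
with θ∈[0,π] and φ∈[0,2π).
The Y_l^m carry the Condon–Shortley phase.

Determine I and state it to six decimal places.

m-sum 0 ✓  L=16 even ✓  2≤4≤12 ✓
Π(2lᵢ+1) = 15×11×9 = 1485
triangle coeff Δ(7,5,4) = 1/6126120
Σ_t [3,5]: t=3:−1/69120 t=4:+1/20736 t=5:−1/69120 = 1/51840
(3j)²=280/21879 [(7 5 4; 0 0 0)], sign=+1
Σ_t [4,4]: t=4:+1/829440 = 1/829440
(3j)²=35/2431 [(7 5 4; -3 -1 4)], sign=+1
⇒ 4πI² = 147000/537251
I = (+1)√(147000/537251/(4π)) = 0.14755880

0.147559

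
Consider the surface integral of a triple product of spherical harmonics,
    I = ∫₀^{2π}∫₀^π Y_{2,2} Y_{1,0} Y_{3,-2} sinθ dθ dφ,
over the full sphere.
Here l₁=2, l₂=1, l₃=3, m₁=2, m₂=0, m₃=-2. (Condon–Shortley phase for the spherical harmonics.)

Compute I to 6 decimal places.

m-sum 0 ✓  L=6 even ✓  1≤3≤3 ✓
Π(2lᵢ+1) = 5×3×7 = 105
triangle coeff Δ(2,1,3) = 1/105
Σ_t [0,0]: t=0:+1/4 = 1/4
(3j)²=3/35 [(2 1 3; 0 0 0)], sign=-1
Σ_t [0,0]: t=0:+1/24 = 1/24
(3j)²=1/21 [(2 1 3; 2 0 -2)], sign=-1
⇒ 4πI² = 3/7
I = (+1)√(3/7/(4π)) = 0.18467439

0.184674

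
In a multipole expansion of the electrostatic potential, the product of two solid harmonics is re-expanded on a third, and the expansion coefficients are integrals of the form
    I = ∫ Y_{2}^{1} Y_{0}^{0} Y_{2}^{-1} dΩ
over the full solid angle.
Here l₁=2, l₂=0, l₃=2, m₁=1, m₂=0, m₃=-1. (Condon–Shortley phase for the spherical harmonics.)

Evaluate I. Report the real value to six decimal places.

-0.282095

Rules hold: Σm=0, L=4 even, 2≤2≤2.
N = 5·1·5 = 25
Δ = 0!·4!·0!/5! = 1/5
Racah Σ t=0..0: t=0:+1/4 = 1/4
⇒ 3j(2 0 2; 0 0 0)² = 1/5, sgn +1
Racah Σ t=0..0: t=0:+1/6 = 1/6
⇒ 3j(2 0 2; 1 0 -1)² = 1/5, sgn -1
4πI² = N·(3j₀)²·(3jₘ)² = 1/1
I = -1·√(1/4π) = -0.28209479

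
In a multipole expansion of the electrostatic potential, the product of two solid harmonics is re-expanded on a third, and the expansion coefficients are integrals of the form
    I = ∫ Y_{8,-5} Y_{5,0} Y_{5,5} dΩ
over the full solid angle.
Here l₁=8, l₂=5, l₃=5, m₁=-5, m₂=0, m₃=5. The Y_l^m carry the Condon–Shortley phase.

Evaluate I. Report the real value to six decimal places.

m-sum 0 ✓  L=18 even ✓  3≤5≤13 ✓
Π(2lᵢ+1) = 17×11×11 = 2057
triangle coeff Δ(8,5,5) = 1/37413090
Σ_t [3,5]: t=3:−1/1036800 t=4:+1/331776 t=5:−1/1036800 = 1/921600
(3j)²=490/46189 [(8 5 5; 0 0 0)], sign=-1
Σ_t [5,5]: t=5:−1/58060800 = -1/58060800
(3j)²=5/323 [(8 5 5; -5 0 5)], sign=-1
⇒ 4πI² = 26950/79781
I = (+1)√(26950/79781/(4π)) = 0.16395502

0.163955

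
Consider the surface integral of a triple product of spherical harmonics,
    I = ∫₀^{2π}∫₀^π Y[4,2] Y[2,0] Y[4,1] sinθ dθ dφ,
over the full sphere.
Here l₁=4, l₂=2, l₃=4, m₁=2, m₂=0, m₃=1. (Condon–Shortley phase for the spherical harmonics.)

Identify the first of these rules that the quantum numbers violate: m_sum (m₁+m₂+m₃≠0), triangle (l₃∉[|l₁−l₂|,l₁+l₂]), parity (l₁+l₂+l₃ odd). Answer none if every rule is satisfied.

m₁+m₂+m₃ = 2 + 0 + 1 = 3  ✗
triangle: |4−2|=2 ≤ l₃=4 ≤ 4+2=6
parity: l₁+l₂+l₃ = 10 is even

m_sum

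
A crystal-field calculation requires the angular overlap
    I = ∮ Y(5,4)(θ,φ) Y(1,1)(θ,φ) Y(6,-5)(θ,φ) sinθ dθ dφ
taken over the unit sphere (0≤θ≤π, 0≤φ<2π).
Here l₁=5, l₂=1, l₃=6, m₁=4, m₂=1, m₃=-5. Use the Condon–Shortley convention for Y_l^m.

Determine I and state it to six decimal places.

-0.303018

m-sum 0 ✓  L=12 even ✓  4≤6≤6 ✓
Π(2lᵢ+1) = 11×3×13 = 429
triangle coeff Δ(5,1,6) = 1/858
Σ_t [0,0]: t=0:+1/14400 = 1/14400
(3j)²=6/143 [(5 1 6; 0 0 0)], sign=+1
Σ_t [0,0]: t=0:+1/725760 = 1/725760
(3j)²=5/78 [(5 1 6; 4 1 -5)], sign=-1
⇒ 4πI² = 15/13
I = (-1)√(15/13/(4π)) = -0.30301841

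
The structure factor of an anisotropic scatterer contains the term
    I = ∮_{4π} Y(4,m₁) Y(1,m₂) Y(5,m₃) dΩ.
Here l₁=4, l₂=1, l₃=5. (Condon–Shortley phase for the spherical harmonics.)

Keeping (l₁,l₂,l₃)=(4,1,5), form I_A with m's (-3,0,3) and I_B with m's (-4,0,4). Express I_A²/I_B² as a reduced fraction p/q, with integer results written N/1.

l's match ⇒ only the (l;m) 3-j factors differ between A and B.
A: triangle coeff Δ(4,1,5) = 1/495; Σ_t [0,0]: t=0:+1/5040 = 1/5040; (3j)²=16/495 [(4 1 5; -3 0 3)], sign=+1
B: triangle coeff Δ(4,1,5) = 1/495; Σ_t [0,0]: t=0:+1/40320 = 1/40320; (3j)²=1/55 [(4 1 5; -4 0 4)], sign=-1
I_A²/I_B² = (16/495)/(1/55) = 16/9

16/9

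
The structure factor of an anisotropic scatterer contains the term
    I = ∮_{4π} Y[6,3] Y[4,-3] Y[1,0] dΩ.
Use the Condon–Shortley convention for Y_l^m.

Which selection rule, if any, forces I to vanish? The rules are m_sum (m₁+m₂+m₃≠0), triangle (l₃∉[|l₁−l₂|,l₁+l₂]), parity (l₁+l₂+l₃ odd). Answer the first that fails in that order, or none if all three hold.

azimuthal sum: 3 − 3 + 0 = 0  ✓
2 ≤ 1 ≤ 10 (triangle on l)  ✗
L = 6 + 4 + 1 = 11 (odd)

triangle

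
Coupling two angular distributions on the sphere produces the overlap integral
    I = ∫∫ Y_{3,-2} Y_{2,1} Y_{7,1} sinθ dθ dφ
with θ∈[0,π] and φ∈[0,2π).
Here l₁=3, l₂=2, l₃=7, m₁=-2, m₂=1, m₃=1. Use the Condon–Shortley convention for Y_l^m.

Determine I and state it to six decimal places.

|3−2|≤7≤3+2 violated ⇒ I = 0

0.000000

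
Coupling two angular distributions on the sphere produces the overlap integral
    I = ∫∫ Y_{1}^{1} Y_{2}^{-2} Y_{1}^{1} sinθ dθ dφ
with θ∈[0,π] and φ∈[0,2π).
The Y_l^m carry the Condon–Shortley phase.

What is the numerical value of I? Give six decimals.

Rules hold: Σm=0, L=4 even, 1≤1≤3.
N = 3·5·3 = 45
Δ = 2!·0!·2!/5! = 1/30
Racah Σ t=1..1: t=1:−1/1 = -1/1
⇒ 3j(1 2 1; 0 0 0)² = 2/15, sgn +1
Racah Σ t=0..0: t=0:+1/4 = 1/4
⇒ 3j(1 2 1; 1 -2 1)² = 1/5, sgn +1
4πI² = N·(3j₀)²·(3jₘ)² = 6/5
I = +1·√(1.2/4π) = 0.30901936

0.309019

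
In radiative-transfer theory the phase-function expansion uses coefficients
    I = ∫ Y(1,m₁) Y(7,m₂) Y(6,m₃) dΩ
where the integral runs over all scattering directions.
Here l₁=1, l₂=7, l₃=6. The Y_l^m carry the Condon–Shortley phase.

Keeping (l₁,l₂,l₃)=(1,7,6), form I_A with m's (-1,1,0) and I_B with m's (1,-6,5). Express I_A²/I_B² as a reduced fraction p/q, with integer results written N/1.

Same 1,7,6: normalisation and zero-m 3j drop out of the ratio.
A: Δ: 2! 0! 12! / 15! → 1/1365; sum: t=2:+1/1036800 = 1/1036800; 3j²(1 7 6; -1 1 0) = Δ·Π!·Σ² = 4/195  (sign +1)
B: Δ: 2! 0! 12! / 15! → 1/1365; sum: t=0:+1/79833600 = 1/79833600; 3j²(1 7 6; 1 -6 5) = Δ·Π!·Σ² = 2/35  (sign -1)
I_A²/I_B² = (4/195)/(2/35) = 14/39

14/39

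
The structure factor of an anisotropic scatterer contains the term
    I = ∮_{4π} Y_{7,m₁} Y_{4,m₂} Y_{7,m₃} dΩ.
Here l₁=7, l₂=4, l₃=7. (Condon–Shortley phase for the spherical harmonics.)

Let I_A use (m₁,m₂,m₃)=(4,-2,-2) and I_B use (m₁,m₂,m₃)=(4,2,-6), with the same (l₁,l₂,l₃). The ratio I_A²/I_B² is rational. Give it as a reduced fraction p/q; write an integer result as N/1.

Same 7,4,7: normalisation and zero-m 3j drop out of the ratio.
A: Δ: 4! 10! 4! / 19! → 1/58198140; sum: t=0:+1/2903040 t=1:−1/2903040 t=2:+1/34836480 = 1/34836480; 3j²(7 4 7; 4 -2 -2) = Δ·Π!·Σ² = 25/117572  (sign -1)
B: Δ: 4! 10! 4! / 19! → 1/58198140; sum: t=2:+1/34836480 t=3:−1/130636800 = 11/522547200; 3j²(7 4 7; 4 2 -6) = Δ·Π!·Σ² = 1331/81396  (sign -1)
I_A²/I_B² = (25/117572)/(1331/81396) = 225/17303

225/17303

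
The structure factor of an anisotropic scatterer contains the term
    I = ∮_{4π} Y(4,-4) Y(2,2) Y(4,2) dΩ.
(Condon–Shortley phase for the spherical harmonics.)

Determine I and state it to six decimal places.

Rules hold: Σm=0, L=10 even, 2≤4≤6.
N = 9·5·9 = 405
Δ = 2!·6!·2!/11! = 1/13860
Racah Σ t=0..2: t=0:+1/192 t=1:−1/36 t=2:+1/192 = -5/288
⇒ 3j(4 2 4; 0 0 0)² = 20/693, sgn -1
Racah Σ t=2..2: t=2:+1/2880 = 1/2880
⇒ 3j(4 2 4; -4 2 2)² = 2/165, sgn +1
4πI² = N·(3j₀)²·(3jₘ)² = 120/847
I = -1·√(0.141677/4π) = -0.10618031

-0.106180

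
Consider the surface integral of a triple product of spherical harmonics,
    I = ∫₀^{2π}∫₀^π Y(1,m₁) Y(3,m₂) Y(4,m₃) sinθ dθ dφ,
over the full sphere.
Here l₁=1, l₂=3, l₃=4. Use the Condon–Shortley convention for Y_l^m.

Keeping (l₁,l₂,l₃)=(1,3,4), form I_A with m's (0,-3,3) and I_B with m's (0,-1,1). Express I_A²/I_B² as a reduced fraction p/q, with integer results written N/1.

7/15

l's match ⇒ only the (l;m) 3-j factors differ between A and B.
A: triangle coeff Δ(1,3,4) = 1/252; Σ_t [0,0]: t=0:+1/720 = 1/720; (3j)²=1/36 [(1 3 4; 0 -3 3)], sign=-1
B: triangle coeff Δ(1,3,4) = 1/252; Σ_t [0,0]: t=0:+1/48 = 1/48; (3j)²=5/84 [(1 3 4; 0 -1 1)], sign=-1
I_A²/I_B² = (1/36)/(5/84) = 7/15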